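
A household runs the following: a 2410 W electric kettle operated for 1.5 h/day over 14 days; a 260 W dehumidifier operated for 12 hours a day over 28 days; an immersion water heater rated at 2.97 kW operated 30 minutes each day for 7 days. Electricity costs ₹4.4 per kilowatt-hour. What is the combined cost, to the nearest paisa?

electric kettle: Runtime = 1.5 h/day × 14 days = 21 h
electric kettle: 2.41 kW × 21 h = 50.61 kWh
dehumidifier: Runtime = 12 h/day × 28 days = 336 h
dehumidifier: 0.26 kW × 336 h = 87.36 kWh
immersion water heater: Runtime = 30 min × 7 = 210 min = 3.5 h
immersion water heater: 2.97 kW × 3.5 h = 10.395 kWh
Total energy = 148.365 kWh
Cost = 148.365 × ₹4.4 = ₹652.81

₹652.81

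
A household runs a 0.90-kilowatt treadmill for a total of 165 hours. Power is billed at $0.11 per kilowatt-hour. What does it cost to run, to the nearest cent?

$16.34

Energy = 0.9 kW × 165 h = 148.5 kWh
Cost = 148.5 kWh × $0.11/kWh = $16.34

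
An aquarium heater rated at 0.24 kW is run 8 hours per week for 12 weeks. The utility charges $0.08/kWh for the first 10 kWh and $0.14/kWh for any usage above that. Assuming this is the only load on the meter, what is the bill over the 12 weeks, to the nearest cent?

$2.63

Runtime = 8 h/week × 12 weeks = 96 h
Energy = 0.24 kW × 96 h = 23.04 kWh
Tier 1 (0–10 kWh): 10 × $0.08 = $0.8
Above 10 kWh: 13.04 × $0.14 = $1.8256
Bill = $2.63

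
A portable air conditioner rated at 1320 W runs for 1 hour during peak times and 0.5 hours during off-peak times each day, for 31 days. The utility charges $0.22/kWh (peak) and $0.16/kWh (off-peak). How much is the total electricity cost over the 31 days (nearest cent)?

$12.28

Peak energy = 1.32 kW × 1 h × 31 = 40.92 kWh
Off-peak energy = 1.32 kW × 0.5 h × 31 = 20.46 kWh
Cost = 40.92 × $0.22 + 20.46 × $0.16 = $9.0024 + $3.2736 = $12.28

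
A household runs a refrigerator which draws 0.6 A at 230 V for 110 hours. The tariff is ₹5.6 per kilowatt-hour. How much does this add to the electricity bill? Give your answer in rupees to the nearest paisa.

Power = 0.6 A × 230 V = 138 W = 0.138 kW
Energy = 0.138 kW × 110 h = 15.18 kWh
Cost = 15.18 kWh × ₹5.6/kWh = ₹85.01

₹85.01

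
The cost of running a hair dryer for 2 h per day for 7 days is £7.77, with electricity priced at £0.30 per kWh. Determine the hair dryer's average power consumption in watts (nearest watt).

Energy = £7.77 ÷ £0.30/kWh = 25.9 kWh
Runtime = 2 h/day × 7 days = 14 h
Power = 25.9 kWh ÷ 14 h = 1.85 kW = 1850 W

1850 W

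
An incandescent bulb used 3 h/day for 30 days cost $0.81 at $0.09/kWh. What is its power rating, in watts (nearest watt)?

100 W

Energy = $0.81 ÷ $0.09/kWh = 9 kWh
Runtime = 3 h/day × 30 days = 90 h
Power = 9 kWh ÷ 90 h = 0.1 kW = 100 W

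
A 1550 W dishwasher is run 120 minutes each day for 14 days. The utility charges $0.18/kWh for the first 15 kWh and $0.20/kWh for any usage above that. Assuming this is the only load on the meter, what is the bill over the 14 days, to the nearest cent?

$8.38

Runtime = 120 min × 14 = 1680 min = 28 h
Energy = 1.55 kW × 28 h = 43.4 kWh
Tier 1 (0–15 kWh): 15 × $0.18 = $2.7
Above 15 kWh: 28.4 × $0.20 = $5.68
Bill = $8.38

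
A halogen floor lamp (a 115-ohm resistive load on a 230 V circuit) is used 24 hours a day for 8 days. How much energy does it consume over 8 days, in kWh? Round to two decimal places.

Power = V²/R = 230²/115 = 460 W = 0.46 kW
Runtime = 24 h × 8 = 192 h
Energy = 0.46 kW × 192 h = 88.32 kWh

88.32 kWh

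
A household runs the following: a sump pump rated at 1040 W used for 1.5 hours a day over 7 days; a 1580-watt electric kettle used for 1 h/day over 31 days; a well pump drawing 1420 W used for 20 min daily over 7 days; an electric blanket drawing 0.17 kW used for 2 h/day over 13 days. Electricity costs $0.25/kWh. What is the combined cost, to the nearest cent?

$16.91

sump pump: Runtime = 1.5 h/day × 7 days = 10.5 h
sump pump: 1.04 kW × 10.5 h = 10.92 kWh
electric kettle: Runtime = 1 h/day × 31 days = 31 h
electric kettle: 1.58 kW × 31 h = 48.98 kWh
well pump: Runtime = 20 min × 7 = 140 min = 2.333333… h
well pump: 1.42 kW × 2.333333… h = 3.313333… kWh
electric blanket: Runtime = 2 h/day × 13 days = 26 h
electric blanket: 0.17 kW × 26 h = 4.42 kWh
Total energy = 67.633333… kWh
Cost = 67.633333… × $0.25 = $16.91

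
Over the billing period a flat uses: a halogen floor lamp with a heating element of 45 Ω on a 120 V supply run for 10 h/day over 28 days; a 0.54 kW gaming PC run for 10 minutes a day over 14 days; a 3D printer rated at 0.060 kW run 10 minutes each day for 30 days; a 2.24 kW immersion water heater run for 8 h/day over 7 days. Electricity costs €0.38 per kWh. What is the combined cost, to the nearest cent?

€82.31

halogen floor lamp: Power = V²/R = 120²/45 = 320 W = 0.32 kW
halogen floor lamp: Runtime = 10 h/day × 28 days = 280 h
halogen floor lamp: 0.32 kW × 280 h = 89.6 kWh
gaming PC: Runtime = 10 min × 14 = 140 min = 2.333333… h
gaming PC: 0.54 kW × 2.333333… h = 1.26 kWh
3D printer: Runtime = 10 min × 30 = 300 min = 5 h
3D printer: 0.06 kW × 5 h = 0.3 kWh
immersion water heater: Runtime = 8 h/day × 7 days = 56 h
immersion water heater: 2.24 kW × 56 h = 125.44 kWh
Total energy = 216.6 kWh
Cost = 216.6 × €0.38 = €82.31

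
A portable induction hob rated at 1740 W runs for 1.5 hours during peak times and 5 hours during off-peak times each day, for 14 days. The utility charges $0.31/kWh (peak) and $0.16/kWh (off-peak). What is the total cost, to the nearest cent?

Peak energy = 1.74 kW × 1.5 h × 14 = 36.54 kWh
Off-peak energy = 1.74 kW × 5 h × 14 = 121.8 kWh
Cost = 36.54 × $0.31 + 121.8 × $0.16 = $11.3274 + $19.488 = $30.82

$30.82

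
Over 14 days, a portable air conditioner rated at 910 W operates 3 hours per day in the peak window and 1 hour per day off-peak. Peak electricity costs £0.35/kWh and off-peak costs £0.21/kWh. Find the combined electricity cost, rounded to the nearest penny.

Peak energy = 0.91 kW × 3 h × 14 = 38.22 kWh
Off-peak energy = 0.91 kW × 1 h × 14 = 12.74 kWh
Cost = 38.22 × £0.35 + 12.74 × £0.21 = £13.377 + £2.6754 = £16.05

£16.05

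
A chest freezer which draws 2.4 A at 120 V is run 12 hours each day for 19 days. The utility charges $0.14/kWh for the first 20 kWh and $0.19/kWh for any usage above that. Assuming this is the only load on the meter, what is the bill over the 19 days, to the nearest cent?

$11.48

Power = 2.4 A × 120 V = 288 W = 0.288 kW
Runtime = 12 h/day × 19 days = 228 h
Energy = 0.288 kW × 228 h = 65.664 kWh
Tier 1 (0–20 kWh): 20 × $0.14 = $2.8
Above 20 kWh: 45.664 × $0.19 = $8.67616
Bill = $11.48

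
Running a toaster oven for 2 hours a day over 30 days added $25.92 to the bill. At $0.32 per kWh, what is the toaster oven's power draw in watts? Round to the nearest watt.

Energy = $25.92 ÷ $0.32/kWh = 81 kWh
Runtime = 2 h/day × 30 days = 60 h
Power = 81 kWh ÷ 60 h = 1.35 kW = 1350 W

1350 W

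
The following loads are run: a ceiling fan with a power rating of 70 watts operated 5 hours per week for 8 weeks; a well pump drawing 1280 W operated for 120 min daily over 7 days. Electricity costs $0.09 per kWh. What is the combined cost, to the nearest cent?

ceiling fan: Runtime = 5 h/week × 8 weeks = 40 h
ceiling fan: 0.07 kW × 40 h = 2.8 kWh
well pump: Runtime = 120 min × 7 = 840 min = 14 h
well pump: 1.28 kW × 14 h = 17.92 kWh
Total energy = 20.72 kWh
Cost = 20.72 × $0.09 = $1.86

$1.86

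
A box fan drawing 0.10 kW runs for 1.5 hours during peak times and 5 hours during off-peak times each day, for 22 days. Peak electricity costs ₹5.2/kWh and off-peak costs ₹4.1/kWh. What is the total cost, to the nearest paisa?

Peak energy = 0.1 kW × 1.5 h × 22 = 3.3 kWh
Off-peak energy = 0.1 kW × 5 h × 22 = 11 kWh
Cost = 3.3 × ₹5.2 + 11 × ₹4.1 = ₹17.16 + ₹45.1 = ₹62.26

₹62.26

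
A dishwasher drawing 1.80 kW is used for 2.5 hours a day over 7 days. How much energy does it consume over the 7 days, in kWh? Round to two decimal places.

Runtime = 2.5 h/day × 7 days = 17.5 h
Energy = 1.8 kW × 17.5 h = 31.5 kWh

31.50 kWh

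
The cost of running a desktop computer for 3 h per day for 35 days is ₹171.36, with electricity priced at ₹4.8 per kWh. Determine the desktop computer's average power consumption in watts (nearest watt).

Energy = ₹171.36 ÷ ₹4.8/kWh = 35.7 kWh
Runtime = 3 h/day × 35 days = 105 h
Power = 35.7 kWh ÷ 105 h = 0.34 kW = 340 W

340 W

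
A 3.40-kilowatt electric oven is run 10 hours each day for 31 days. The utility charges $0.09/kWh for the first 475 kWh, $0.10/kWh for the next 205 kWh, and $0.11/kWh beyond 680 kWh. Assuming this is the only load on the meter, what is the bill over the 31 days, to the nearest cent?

Runtime = 10 h/day × 31 days = 310 h
Energy = 3.4 kW × 310 h = 1054 kWh
Tier 1 (0–475 kWh): 475 × $0.09 = $42.75
Tier 2 (475–680 kWh): 205 × $0.10 = $20.5
Above 680 kWh: 374 × $0.11 = $41.14
Bill = $104.39

$104.39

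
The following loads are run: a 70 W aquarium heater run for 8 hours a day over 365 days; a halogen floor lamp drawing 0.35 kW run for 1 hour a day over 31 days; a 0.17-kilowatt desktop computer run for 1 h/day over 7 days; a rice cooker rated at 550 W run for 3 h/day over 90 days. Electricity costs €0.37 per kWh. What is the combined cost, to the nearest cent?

aquarium heater: Runtime = 8 h/day × 365 days = 2920 h
aquarium heater: 0.07 kW × 2920 h = 204.4 kWh
halogen floor lamp: Runtime = 1 h/day × 31 days = 31 h
halogen floor lamp: 0.35 kW × 31 h = 10.85 kWh
desktop computer: Runtime = 1 h/day × 7 days = 7 h
desktop computer: 0.17 kW × 7 h = 1.19 kWh
rice cooker: Runtime = 3 h/day × 90 days = 270 h
rice cooker: 0.55 kW × 270 h = 148.5 kWh
Total energy = 364.94 kWh
Cost = 364.94 × €0.37 = €135.03

€135.03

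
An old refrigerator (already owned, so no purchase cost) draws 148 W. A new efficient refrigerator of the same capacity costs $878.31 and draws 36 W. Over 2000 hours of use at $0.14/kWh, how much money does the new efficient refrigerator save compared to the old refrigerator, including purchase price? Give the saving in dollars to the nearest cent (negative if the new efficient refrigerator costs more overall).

old refrigerator: $0.00 + (148/1000) kW × 2000 h × $0.14 = $0.00 + $41.44 = $41.44
new efficient refrigerator: $878.31 + (36/1000) kW × 2000 h × $0.14 = $878.31 + $10.08 = $888.39
Saving = $41.44 − $888.39 = −$846.95

-$846.95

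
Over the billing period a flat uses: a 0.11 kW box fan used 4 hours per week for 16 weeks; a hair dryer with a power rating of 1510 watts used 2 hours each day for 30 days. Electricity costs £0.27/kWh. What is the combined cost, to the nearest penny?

box fan: Runtime = 4 h/week × 16 weeks = 64 h
box fan: 0.11 kW × 64 h = 7.04 kWh
hair dryer: Runtime = 2 h/day × 30 days = 60 h
hair dryer: 1.51 kW × 60 h = 90.6 kWh
Total energy = 97.64 kWh
Cost = 97.64 × £0.27 = £26.36

£26.36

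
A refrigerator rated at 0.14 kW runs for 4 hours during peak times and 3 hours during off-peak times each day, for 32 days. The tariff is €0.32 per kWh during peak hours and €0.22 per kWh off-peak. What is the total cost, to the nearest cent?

Peak energy = 0.14 kW × 4 h × 32 = 17.92 kWh
Off-peak energy = 0.14 kW × 3 h × 32 = 13.44 kWh
Cost = 17.92 × €0.32 + 13.44 × €0.22 = €5.7344 + €2.9568 = €8.69

€8.69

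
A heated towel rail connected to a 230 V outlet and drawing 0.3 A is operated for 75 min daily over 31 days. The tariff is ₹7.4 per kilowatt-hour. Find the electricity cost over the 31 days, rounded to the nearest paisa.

₹19.79

Power = 0.3 A × 230 V = 69 W = 0.069 kW
Runtime = 75 min × 31 = 2325 min = 38.75 h
Energy = 0.069 kW × 38.75 h = 2.67375 kWh
Cost = 2.67375 kWh × ₹7.4/kWh = ₹19.79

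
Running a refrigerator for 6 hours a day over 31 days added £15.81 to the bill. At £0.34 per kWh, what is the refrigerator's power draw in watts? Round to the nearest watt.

250 W

Energy = £15.81 ÷ £0.34/kWh = 46.5 kWh
Runtime = 6 h/day × 31 days = 186 h
Power = 46.5 kWh ÷ 186 h = 0.25 kW = 250 W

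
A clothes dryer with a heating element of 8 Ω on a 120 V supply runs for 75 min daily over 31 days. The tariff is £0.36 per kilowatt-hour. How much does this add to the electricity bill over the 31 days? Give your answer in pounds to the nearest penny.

Power = V²/R = 120²/8 = 1800 W = 1.8 kW
Runtime = 75 min × 31 = 2325 min = 38.75 h
Energy = 1.8 kW × 38.75 h = 69.75 kWh
Cost = 69.75 kWh × £0.36/kWh = £25.11

£25.11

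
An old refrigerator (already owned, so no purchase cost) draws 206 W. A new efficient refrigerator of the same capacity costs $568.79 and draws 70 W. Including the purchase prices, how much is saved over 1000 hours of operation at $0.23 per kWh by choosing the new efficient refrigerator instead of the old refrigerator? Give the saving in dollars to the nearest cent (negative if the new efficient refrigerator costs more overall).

old refrigerator: $0.00 + (206/1000) kW × 1000 h × $0.23 = $0.00 + $47.38 = $47.38
new efficient refrigerator: $568.79 + (70/1000) kW × 1000 h × $0.23 = $568.79 + $16.1 = $584.89
Saving = $47.38 − $584.89 = −$537.51

-$537.51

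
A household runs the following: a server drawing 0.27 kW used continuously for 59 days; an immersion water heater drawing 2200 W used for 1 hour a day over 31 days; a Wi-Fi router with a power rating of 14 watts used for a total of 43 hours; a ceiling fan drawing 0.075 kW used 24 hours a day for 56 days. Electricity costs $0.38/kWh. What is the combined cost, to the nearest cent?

server: Runtime = 24 h × 59 = 1416 h
server: 0.27 kW × 1416 h = 382.32 kWh
immersion water heater: Runtime = 1 h/day × 31 days = 31 h
immersion water heater: 2.2 kW × 31 h = 68.2 kWh
Wi-Fi router: 0.014 kW × 43 h = 0.602 kWh
ceiling fan: Runtime = 24 h × 56 = 1344 h
ceiling fan: 0.075 kW × 1344 h = 100.8 kWh
Total energy = 551.922 kWh
Cost = 551.922 × $0.38 = $209.73

$209.73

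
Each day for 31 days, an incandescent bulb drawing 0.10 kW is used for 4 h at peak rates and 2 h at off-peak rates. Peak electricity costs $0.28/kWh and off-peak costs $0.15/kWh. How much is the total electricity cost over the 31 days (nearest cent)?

$4.40

Peak energy = 0.1 kW × 4 h × 31 = 12.4 kWh
Off-peak energy = 0.1 kW × 2 h × 31 = 6.2 kWh
Cost = 12.4 × $0.28 + 6.2 × $0.15 = $3.472 + $0.93 = $4.40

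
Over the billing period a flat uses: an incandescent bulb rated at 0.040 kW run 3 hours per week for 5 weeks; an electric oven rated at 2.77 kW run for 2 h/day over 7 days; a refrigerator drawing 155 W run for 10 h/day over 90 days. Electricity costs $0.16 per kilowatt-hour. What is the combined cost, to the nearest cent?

incandescent bulb: Runtime = 3 h/week × 5 weeks = 15 h
incandescent bulb: 0.04 kW × 15 h = 0.6 kWh
electric oven: Runtime = 2 h/day × 7 days = 14 h
electric oven: 2.77 kW × 14 h = 38.78 kWh
refrigerator: Runtime = 10 h/day × 90 days = 900 h
refrigerator: 0.155 kW × 900 h = 139.5 kWh
Total energy = 178.88 kWh
Cost = 178.88 × $0.16 = $28.62

$28.62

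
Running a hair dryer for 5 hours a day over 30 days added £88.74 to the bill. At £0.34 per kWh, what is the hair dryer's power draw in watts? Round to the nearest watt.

1740 W

Energy = £88.74 ÷ £0.34/kWh = 261 kWh
Runtime = 5 h/day × 30 days = 150 h
Power = 261 kWh ÷ 150 h = 1.74 kW = 1740 W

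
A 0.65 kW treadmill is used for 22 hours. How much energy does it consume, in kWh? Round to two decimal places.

Energy = 0.65 kW × 22 h = 14.3 kWh

14.30 kWh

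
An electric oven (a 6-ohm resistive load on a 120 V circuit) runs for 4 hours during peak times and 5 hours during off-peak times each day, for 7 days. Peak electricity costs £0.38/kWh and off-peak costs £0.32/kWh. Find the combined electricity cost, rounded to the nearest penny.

£52.42

Power = V²/R = 120²/6 = 2400 W = 2.4 kW
Peak energy = 2.4 kW × 4 h × 7 = 67.2 kWh
Off-peak energy = 2.4 kW × 5 h × 7 = 84 kWh
Cost = 67.2 × £0.38 + 84 × £0.32 = £25.536 + £26.88 = £52.42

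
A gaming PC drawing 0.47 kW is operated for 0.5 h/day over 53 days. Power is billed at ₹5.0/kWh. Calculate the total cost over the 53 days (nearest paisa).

₹62.28

Runtime = 0.5 h/day × 53 days = 26.5 h
Energy = 0.47 kW × 26.5 h = 12.455 kWh
Cost = 12.455 kWh × ₹5.0/kWh = ₹62.28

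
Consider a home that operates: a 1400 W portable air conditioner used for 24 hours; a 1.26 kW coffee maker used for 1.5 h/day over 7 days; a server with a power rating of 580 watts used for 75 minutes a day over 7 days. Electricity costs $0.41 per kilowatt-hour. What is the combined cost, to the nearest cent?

portable air conditioner: 1.4 kW × 24 h = 33.6 kWh
coffee maker: Runtime = 1.5 h/day × 7 days = 10.5 h
coffee maker: 1.26 kW × 10.5 h = 13.23 kWh
server: Runtime = 75 min × 7 = 525 min = 8.75 h
server: 0.58 kW × 8.75 h = 5.075 kWh
Total energy = 51.905 kWh
Cost = 51.905 × $0.41 = $21.28

$21.28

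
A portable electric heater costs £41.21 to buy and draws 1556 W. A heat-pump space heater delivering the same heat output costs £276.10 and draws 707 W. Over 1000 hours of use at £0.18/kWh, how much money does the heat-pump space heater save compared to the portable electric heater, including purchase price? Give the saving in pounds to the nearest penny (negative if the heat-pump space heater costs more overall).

portable electric heater: £41.21 + (1556/1000) kW × 1000 h × £0.18 = £41.21 + £280.08 = £321.29
heat-pump space heater: £276.10 + (707/1000) kW × 1000 h × £0.18 = £276.10 + £127.26 = £403.36
Saving = £321.29 − £403.36 = −£82.07

-£82.07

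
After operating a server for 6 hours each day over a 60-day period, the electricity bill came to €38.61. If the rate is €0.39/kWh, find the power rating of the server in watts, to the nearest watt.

275 W

Energy = €38.61 ÷ €0.39/kWh = 99 kWh
Runtime = 6 h/day × 60 days = 360 h
Power = 99 kWh ÷ 360 h = 0.275 kW = 275 W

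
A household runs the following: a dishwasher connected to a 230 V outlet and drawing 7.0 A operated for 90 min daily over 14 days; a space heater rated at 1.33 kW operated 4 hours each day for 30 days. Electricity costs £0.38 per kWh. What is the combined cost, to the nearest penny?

£73.50

dishwasher: Power = 7.0 A × 230 V = 1610 W = 1.61 kW
dishwasher: Runtime = 90 min × 14 = 1260 min = 21 h
dishwasher: 1.61 kW × 21 h = 33.81 kWh
space heater: Runtime = 4 h/day × 30 days = 120 h
space heater: 1.33 kW × 120 h = 159.6 kWh
Total energy = 193.41 kWh
Cost = 193.41 × £0.38 = £73.50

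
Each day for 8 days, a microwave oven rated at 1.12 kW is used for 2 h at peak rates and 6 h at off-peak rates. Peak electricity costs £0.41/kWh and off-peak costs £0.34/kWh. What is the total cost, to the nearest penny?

£25.63

Peak energy = 1.12 kW × 2 h × 8 = 17.92 kWh
Off-peak energy = 1.12 kW × 6 h × 8 = 53.76 kWh
Cost = 17.92 × £0.41 + 53.76 × £0.34 = £7.3472 + £18.2784 = £25.63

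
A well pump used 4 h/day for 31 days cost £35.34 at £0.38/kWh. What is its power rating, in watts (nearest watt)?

750 W

Energy = £35.34 ÷ £0.38/kWh = 93 kWh
Runtime = 4 h/day × 31 days = 124 h
Power = 93 kWh ÷ 124 h = 0.75 kW = 750 W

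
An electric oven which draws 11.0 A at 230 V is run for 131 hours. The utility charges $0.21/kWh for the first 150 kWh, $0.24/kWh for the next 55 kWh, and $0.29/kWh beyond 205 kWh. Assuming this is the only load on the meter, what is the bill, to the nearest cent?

Power = 11.0 A × 230 V = 2530 W = 2.53 kW
Energy = 2.53 kW × 131 h = 331.43 kWh
Tier 1 (0–150 kWh): 150 × $0.21 = $31.5
Tier 2 (150–205 kWh): 55 × $0.24 = $13.2
Above 205 kWh: 126.43 × $0.29 = $36.6647
Bill = $81.36

$81.36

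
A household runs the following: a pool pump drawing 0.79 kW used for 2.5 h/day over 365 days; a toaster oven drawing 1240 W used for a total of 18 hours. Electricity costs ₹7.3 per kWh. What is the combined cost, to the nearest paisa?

₹5425.32

pool pump: Runtime = 2.5 h/day × 365 days = 912.5 h
pool pump: 0.79 kW × 912.5 h = 720.875 kWh
toaster oven: 1.24 kW × 18 h = 22.32 kWh
Total energy = 743.195 kWh
Cost = 743.195 × ₹7.3 = ₹5425.32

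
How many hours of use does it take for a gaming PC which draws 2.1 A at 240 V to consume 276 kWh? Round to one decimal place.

547.6 h

Power = 2.1 A × 240 V = 504 W = 0.504 kW
Hours = 276 kWh ÷ 0.504 kW = 547.6 h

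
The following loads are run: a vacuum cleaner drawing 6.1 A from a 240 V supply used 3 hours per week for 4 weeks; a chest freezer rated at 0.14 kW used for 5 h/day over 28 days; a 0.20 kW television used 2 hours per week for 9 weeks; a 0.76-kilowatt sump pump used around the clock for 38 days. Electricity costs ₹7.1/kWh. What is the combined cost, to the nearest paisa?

vacuum cleaner: Power = 6.1 A × 240 V = 1464 W = 1.464 kW
vacuum cleaner: Runtime = 3 h/week × 4 weeks = 12 h
vacuum cleaner: 1.464 kW × 12 h = 17.568 kWh
chest freezer: Runtime = 5 h/day × 28 days = 140 h
chest freezer: 0.14 kW × 140 h = 19.6 kWh
television: Runtime = 2 h/week × 9 weeks = 18 h
television: 0.2 kW × 18 h = 3.6 kWh
sump pump: Runtime = 24 h × 38 = 912 h
sump pump: 0.76 kW × 912 h = 693.12 kWh
Total energy = 733.888 kWh
Cost = 733.888 × ₹7.1 = ₹5210.60

₹5210.60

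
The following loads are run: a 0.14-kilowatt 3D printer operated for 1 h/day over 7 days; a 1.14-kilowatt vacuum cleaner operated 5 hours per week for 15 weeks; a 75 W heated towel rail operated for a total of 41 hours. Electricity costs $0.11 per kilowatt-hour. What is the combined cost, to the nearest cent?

3D printer: Runtime = 1 h/day × 7 days = 7 h
3D printer: 0.14 kW × 7 h = 0.98 kWh
vacuum cleaner: Runtime = 5 h/week × 15 weeks = 75 h
vacuum cleaner: 1.14 kW × 75 h = 85.5 kWh
heated towel rail: 0.075 kW × 41 h = 3.075 kWh
Total energy = 89.555 kWh
Cost = 89.555 × $0.11 = $9.85

$9.85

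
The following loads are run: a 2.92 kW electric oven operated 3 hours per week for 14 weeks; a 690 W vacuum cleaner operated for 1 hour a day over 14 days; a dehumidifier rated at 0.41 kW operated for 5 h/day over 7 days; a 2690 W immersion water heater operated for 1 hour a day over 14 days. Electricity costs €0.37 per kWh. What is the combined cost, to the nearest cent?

electric oven: Runtime = 3 h/week × 14 weeks = 42 h
electric oven: 2.92 kW × 42 h = 122.64 kWh
vacuum cleaner: Runtime = 1 h/day × 14 days = 14 h
vacuum cleaner: 0.69 kW × 14 h = 9.66 kWh
dehumidifier: Runtime = 5 h/day × 7 days = 35 h
dehumidifier: 0.41 kW × 35 h = 14.35 kWh
immersion water heater: Runtime = 1 h/day × 14 days = 14 h
immersion water heater: 2.69 kW × 14 h = 37.66 kWh
Total energy = 184.31 kWh
Cost = 184.31 × €0.37 = €68.19

€68.19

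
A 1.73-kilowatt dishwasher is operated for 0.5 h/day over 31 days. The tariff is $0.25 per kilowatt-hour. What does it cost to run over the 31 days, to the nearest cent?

$6.70

Runtime = 0.5 h/day × 31 days = 15.5 h
Energy = 1.73 kW × 15.5 h = 26.815 kWh
Cost = 26.815 kWh × $0.25/kWh = $6.70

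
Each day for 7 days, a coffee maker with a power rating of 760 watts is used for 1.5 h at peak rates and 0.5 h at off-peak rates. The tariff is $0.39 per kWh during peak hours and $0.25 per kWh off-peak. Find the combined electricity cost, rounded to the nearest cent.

Peak energy = 0.76 kW × 1.5 h × 7 = 7.98 kWh
Off-peak energy = 0.76 kW × 0.5 h × 7 = 2.66 kWh
Cost = 7.98 × $0.39 + 2.66 × $0.25 = $3.1122 + $0.665 = $3.78

$3.78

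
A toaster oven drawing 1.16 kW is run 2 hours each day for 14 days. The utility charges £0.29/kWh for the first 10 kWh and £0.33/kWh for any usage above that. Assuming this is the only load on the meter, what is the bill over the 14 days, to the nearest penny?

£10.32

Runtime = 2 h/day × 14 days = 28 h
Energy = 1.16 kW × 28 h = 32.48 kWh
Tier 1 (0–10 kWh): 10 × £0.29 = £2.9
Above 10 kWh: 22.48 × £0.33 = £7.4184
Bill = £10.32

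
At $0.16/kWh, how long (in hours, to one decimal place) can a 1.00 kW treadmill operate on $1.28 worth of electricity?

8.0 h

Energy available = $1.28 ÷ $0.16/kWh = 8 kWh
Hours = 8 kWh ÷ 1 kW = 8.0 h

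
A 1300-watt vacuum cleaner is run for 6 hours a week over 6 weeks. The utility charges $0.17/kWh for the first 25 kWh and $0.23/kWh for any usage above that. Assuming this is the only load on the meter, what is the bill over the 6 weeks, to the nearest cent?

$9.26

Runtime = 6 h/week × 6 weeks = 36 h
Energy = 1.3 kW × 36 h = 46.8 kWh
Tier 1 (0–25 kWh): 25 × $0.17 = $4.25
Above 25 kWh: 21.8 × $0.23 = $5.014
Bill = $9.26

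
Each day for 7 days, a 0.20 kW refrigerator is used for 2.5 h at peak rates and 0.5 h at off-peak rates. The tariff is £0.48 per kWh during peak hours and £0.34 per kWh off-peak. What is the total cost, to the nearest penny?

Peak energy = 0.2 kW × 2.5 h × 7 = 3.5 kWh
Off-peak energy = 0.2 kW × 0.5 h × 7 = 0.7 kWh
Cost = 3.5 × £0.48 + 0.7 × £0.34 = £1.68 + £0.238 = £1.92

£1.92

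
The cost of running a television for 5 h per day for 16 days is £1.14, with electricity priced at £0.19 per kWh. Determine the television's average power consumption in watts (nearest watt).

Energy = £1.14 ÷ £0.19/kWh = 6 kWh
Runtime = 5 h/day × 16 days = 80 h
Power = 6 kWh ÷ 80 h = 0.075 kW = 75 W

75 W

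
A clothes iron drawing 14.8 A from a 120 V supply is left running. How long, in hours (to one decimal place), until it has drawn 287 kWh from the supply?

Power = 14.8 A × 120 V = 1776 W = 1.776 kW
Hours = 287 kWh ÷ 1.776 kW = 161.6 h

161.6 h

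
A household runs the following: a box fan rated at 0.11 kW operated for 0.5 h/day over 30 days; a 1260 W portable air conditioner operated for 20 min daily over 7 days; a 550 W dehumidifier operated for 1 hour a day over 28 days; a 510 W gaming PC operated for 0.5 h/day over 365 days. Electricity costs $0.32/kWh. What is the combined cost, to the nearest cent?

box fan: Runtime = 0.5 h/day × 30 days = 15 h
box fan: 0.11 kW × 15 h = 1.65 kWh
portable air conditioner: Runtime = 20 min × 7 = 140 min = 2.333333… h
portable air conditioner: 1.26 kW × 2.333333… h = 2.94 kWh
dehumidifier: Runtime = 1 h/day × 28 days = 28 h
dehumidifier: 0.55 kW × 28 h = 15.4 kWh
gaming PC: Runtime = 0.5 h/day × 365 days = 182.5 h
gaming PC: 0.51 kW × 182.5 h = 93.075 kWh
Total energy = 113.065 kWh
Cost = 113.065 × $0.32 = $36.18

$36.18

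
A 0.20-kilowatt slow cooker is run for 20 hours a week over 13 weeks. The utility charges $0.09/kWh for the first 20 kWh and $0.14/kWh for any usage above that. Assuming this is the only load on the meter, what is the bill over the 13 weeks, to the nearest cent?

Runtime = 20 h/week × 13 weeks = 260 h
Energy = 0.2 kW × 260 h = 52 kWh
Tier 1 (0–20 kWh): 20 × $0.09 = $1.8
Above 20 kWh: 32 × $0.14 = $4.48
Bill = $6.28

$6.28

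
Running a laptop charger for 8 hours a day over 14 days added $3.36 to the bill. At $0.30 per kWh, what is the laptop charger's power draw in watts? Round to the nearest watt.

Energy = $3.36 ÷ $0.30/kWh = 11.2 kWh
Runtime = 8 h/day × 14 days = 112 h
Power = 11.2 kWh ÷ 112 h = 0.1 kW = 100 W

100 W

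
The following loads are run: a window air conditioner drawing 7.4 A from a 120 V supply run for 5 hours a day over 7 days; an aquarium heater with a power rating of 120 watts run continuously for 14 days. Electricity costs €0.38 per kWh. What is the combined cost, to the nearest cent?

€27.13

window air conditioner: Power = 7.4 A × 120 V = 888 W = 0.888 kW
window air conditioner: Runtime = 5 h/day × 7 days = 35 h
window air conditioner: 0.888 kW × 35 h = 31.08 kWh
aquarium heater: Runtime = 24 h × 14 = 336 h
aquarium heater: 0.12 kW × 336 h = 40.32 kWh
Total energy = 71.4 kWh
Cost = 71.4 × €0.38 = €27.13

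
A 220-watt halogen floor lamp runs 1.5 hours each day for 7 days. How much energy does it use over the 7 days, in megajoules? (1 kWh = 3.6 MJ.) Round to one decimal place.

8.3 MJ

Runtime = 1.5 h/day × 7 days = 10.5 h
Energy = 0.22 kW × 10.5 h = 2.31 kWh
= 2.31 × 3.6 MJ = 8.3 MJ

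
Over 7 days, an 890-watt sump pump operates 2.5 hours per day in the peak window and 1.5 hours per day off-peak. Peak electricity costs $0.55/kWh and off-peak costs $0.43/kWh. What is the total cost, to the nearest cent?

$12.58

Peak energy = 0.89 kW × 2.5 h × 7 = 15.575 kWh
Off-peak energy = 0.89 kW × 1.5 h × 7 = 9.345 kWh
Cost = 15.575 × $0.55 + 9.345 × $0.43 = $8.56625 + $4.01835 = $12.58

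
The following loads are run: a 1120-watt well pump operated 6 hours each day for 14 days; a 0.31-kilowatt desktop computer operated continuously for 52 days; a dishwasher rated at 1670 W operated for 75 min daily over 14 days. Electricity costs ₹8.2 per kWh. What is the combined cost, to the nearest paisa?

₹4183.52

well pump: Runtime = 6 h/day × 14 days = 84 h
well pump: 1.12 kW × 84 h = 94.08 kWh
desktop computer: Runtime = 24 h × 52 = 1248 h
desktop computer: 0.31 kW × 1248 h = 386.88 kWh
dishwasher: Runtime = 75 min × 14 = 1050 min = 17.5 h
dishwasher: 1.67 kW × 17.5 h = 29.225 kWh
Total energy = 510.185 kWh
Cost = 510.185 × ₹8.2 = ₹4183.52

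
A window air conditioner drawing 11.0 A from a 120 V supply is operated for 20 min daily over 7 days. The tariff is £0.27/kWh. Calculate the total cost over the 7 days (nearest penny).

£0.83

Power = 11.0 A × 120 V = 1320 W = 1.32 kW
Runtime = 20 min × 7 = 140 min = 2.333333… h
Energy = 1.32 kW × 2.333333… h = 3.08 kWh
Cost = 3.08 kWh × £0.27/kWh = £0.83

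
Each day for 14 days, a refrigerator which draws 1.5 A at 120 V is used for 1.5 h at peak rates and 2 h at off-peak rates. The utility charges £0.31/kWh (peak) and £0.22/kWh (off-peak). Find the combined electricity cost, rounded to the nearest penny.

£2.28

Power = 1.5 A × 120 V = 180 W = 0.18 kW
Peak energy = 0.18 kW × 1.5 h × 14 = 3.78 kWh
Off-peak energy = 0.18 kW × 2 h × 14 = 5.04 kWh
Cost = 3.78 × £0.31 + 5.04 × £0.22 = £1.1718 + £1.1088 = £2.28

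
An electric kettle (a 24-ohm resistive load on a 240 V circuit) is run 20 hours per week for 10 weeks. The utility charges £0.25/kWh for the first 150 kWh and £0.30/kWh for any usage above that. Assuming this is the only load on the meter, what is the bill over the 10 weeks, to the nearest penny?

£136.50

Power = V²/R = 240²/24 = 2400 W = 2.4 kW
Runtime = 20 h/week × 10 weeks = 200 h
Energy = 2.4 kW × 200 h = 480 kWh
Tier 1 (0–150 kWh): 150 × £0.25 = £37.5
Above 150 kWh: 330 × £0.30 = £99
Bill = £136.50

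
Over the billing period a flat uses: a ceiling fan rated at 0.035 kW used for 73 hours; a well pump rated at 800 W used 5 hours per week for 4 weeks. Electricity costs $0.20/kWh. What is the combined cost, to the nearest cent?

$3.71

ceiling fan: 0.035 kW × 73 h = 2.555 kWh
well pump: Runtime = 5 h/week × 4 weeks = 20 h
well pump: 0.8 kW × 20 h = 16 kWh
Total energy = 18.555 kWh
Cost = 18.555 × $0.20 = $3.71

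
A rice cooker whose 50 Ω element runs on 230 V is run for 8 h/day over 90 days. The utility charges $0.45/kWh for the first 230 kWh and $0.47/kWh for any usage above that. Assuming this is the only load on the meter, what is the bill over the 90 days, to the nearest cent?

$353.43

Power = V²/R = 230²/50 = 1058 W = 1.058 kW
Runtime = 8 h/day × 90 days = 720 h
Energy = 1.058 kW × 720 h = 761.76 kWh
Tier 1 (0–230 kWh): 230 × $0.45 = $103.5
Above 230 kWh: 531.76 × $0.47 = $249.9272
Bill = $353.43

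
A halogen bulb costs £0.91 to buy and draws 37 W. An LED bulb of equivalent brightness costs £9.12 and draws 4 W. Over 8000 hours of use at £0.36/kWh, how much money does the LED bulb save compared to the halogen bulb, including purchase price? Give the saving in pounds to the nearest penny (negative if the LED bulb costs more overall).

halogen bulb: £0.91 + (37/1000) kW × 8000 h × £0.36 = £0.91 + £106.56 = £107.47
LED bulb: £9.12 + (4/1000) kW × 8000 h × £0.36 = £9.12 + £11.52 = £20.64
Saving = £107.47 − £20.64 = £86.83

£86.83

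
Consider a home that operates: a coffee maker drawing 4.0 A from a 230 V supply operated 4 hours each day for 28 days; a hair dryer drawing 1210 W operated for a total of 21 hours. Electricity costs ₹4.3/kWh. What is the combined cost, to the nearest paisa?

₹552.34

coffee maker: Power = 4.0 A × 230 V = 920 W = 0.92 kW
coffee maker: Runtime = 4 h/day × 28 days = 112 h
coffee maker: 0.92 kW × 112 h = 103.04 kWh
hair dryer: 1.21 kW × 21 h = 25.41 kWh
Total energy = 128.45 kWh
Cost = 128.45 × ₹4.3 = ₹552.34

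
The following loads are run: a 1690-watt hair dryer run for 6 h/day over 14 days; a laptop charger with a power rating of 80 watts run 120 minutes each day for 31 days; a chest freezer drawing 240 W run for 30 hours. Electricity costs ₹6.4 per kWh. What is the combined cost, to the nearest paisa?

hair dryer: Runtime = 6 h/day × 14 days = 84 h
hair dryer: 1.69 kW × 84 h = 141.96 kWh
laptop charger: Runtime = 120 min × 31 = 3720 min = 62 h
laptop charger: 0.08 kW × 62 h = 4.96 kWh
chest freezer: 0.24 kW × 30 h = 7.2 kWh
Total energy = 154.12 kWh
Cost = 154.12 × ₹6.4 = ₹986.37

₹986.37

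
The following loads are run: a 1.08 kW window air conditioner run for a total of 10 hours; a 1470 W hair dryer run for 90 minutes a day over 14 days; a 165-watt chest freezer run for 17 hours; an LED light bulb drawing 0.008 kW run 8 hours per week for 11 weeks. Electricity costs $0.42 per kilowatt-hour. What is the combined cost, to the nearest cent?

window air conditioner: 1.08 kW × 10 h = 10.8 kWh
hair dryer: Runtime = 90 min × 14 = 1260 min = 21 h
hair dryer: 1.47 kW × 21 h = 30.87 kWh
chest freezer: 0.165 kW × 17 h = 2.805 kWh
LED light bulb: Runtime = 8 h/week × 11 weeks = 88 h
LED light bulb: 0.008 kW × 88 h = 0.704 kWh
Total energy = 45.179 kWh
Cost = 45.179 × $0.42 = $18.98

$18.98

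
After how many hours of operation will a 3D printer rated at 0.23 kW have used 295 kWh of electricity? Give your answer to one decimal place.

Hours = 295 kWh ÷ 0.23 kW = 1282.6 h

1282.6 h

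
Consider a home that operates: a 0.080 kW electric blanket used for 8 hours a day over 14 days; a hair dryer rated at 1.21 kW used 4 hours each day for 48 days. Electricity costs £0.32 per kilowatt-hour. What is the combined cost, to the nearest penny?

electric blanket: Runtime = 8 h/day × 14 days = 112 h
electric blanket: 0.08 kW × 112 h = 8.96 kWh
hair dryer: Runtime = 4 h/day × 48 days = 192 h
hair dryer: 1.21 kW × 192 h = 232.32 kWh
Total energy = 241.28 kWh
Cost = 241.28 × £0.32 = £77.21

£77.21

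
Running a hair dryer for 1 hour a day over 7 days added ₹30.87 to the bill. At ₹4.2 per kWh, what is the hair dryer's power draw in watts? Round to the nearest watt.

Energy = ₹30.87 ÷ ₹4.2/kWh = 7.35 kWh
Runtime = 1 h/day × 7 days = 7 h
Power = 7.35 kWh ÷ 7 h = 1.05 kW = 1050 W

1050 W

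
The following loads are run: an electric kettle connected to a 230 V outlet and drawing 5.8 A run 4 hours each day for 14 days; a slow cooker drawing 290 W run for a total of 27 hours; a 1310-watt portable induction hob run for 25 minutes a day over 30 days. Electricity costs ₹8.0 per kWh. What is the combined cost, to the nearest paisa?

₹791.27

electric kettle: Power = 5.8 A × 230 V = 1334 W = 1.334 kW
electric kettle: Runtime = 4 h/day × 14 days = 56 h
electric kettle: 1.334 kW × 56 h = 74.704 kWh
slow cooker: 0.29 kW × 27 h = 7.83 kWh
portable induction hob: Runtime = 25 min × 30 = 750 min = 12.5 h
portable induction hob: 1.31 kW × 12.5 h = 16.375 kWh
Total energy = 98.909 kWh
Cost = 98.909 × ₹8.0 = ₹791.27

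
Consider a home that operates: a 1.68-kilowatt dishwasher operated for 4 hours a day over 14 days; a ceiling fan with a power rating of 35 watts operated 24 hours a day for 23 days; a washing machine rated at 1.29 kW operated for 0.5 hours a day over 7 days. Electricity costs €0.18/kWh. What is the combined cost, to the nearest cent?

€21.22

dishwasher: Runtime = 4 h/day × 14 days = 56 h
dishwasher: 1.68 kW × 56 h = 94.08 kWh
ceiling fan: Runtime = 24 h × 23 = 552 h
ceiling fan: 0.035 kW × 552 h = 19.32 kWh
washing machine: Runtime = 0.5 h/day × 7 days = 3.5 h
washing machine: 1.29 kW × 3.5 h = 4.515 kWh
Total energy = 117.915 kWh
Cost = 117.915 × €0.18 = €21.22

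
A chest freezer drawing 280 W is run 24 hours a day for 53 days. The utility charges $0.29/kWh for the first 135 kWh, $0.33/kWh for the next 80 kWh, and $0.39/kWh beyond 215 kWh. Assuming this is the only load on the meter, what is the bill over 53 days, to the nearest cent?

$120.60

Runtime = 24 h × 53 = 1272 h
Energy = 0.28 kW × 1272 h = 356.16 kWh
Tier 1 (0–135 kWh): 135 × $0.29 = $39.15
Tier 2 (135–215 kWh): 80 × $0.33 = $26.4
Above 215 kWh: 141.16 × $0.39 = $55.0524
Bill = $120.60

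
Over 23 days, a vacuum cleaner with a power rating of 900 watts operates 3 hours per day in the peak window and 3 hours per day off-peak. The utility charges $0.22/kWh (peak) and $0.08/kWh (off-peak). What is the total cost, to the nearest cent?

$18.63

Peak energy = 0.9 kW × 3 h × 23 = 62.1 kWh
Off-peak energy = 0.9 kW × 3 h × 23 = 62.1 kWh
Cost = 62.1 × $0.22 + 62.1 × $0.08 = $13.662 + $4.968 = $18.63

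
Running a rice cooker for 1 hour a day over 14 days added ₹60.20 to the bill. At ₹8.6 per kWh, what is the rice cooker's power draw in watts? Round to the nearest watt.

Energy = ₹60.20 ÷ ₹8.6/kWh = 7 kWh
Runtime = 1 h/day × 14 days = 14 h
Power = 7 kWh ÷ 14 h = 0.5 kW = 500 W

500 W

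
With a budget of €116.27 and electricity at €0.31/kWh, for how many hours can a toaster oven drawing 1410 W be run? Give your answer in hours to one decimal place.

Energy available = €116.27 ÷ €0.31/kWh = 375.0645 kWh
Hours = 375.0645 kWh ÷ 1.41 kW = 266.0 h

266.0 h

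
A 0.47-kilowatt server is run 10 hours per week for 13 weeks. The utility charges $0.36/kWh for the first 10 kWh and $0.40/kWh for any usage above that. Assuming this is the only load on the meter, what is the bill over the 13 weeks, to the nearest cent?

Runtime = 10 h/week × 13 weeks = 130 h
Energy = 0.47 kW × 130 h = 61.1 kWh
Tier 1 (0–10 kWh): 10 × $0.36 = $3.6
Above 10 kWh: 51.1 × $0.40 = $20.44
Bill = $24.04

$24.04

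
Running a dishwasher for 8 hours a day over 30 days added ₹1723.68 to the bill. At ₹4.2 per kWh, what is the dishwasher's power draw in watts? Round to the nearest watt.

1710 W

Energy = ₹1723.68 ÷ ₹4.2/kWh = 410.4 kWh
Runtime = 8 h/day × 30 days = 240 h
Power = 410.4 kWh ÷ 240 h = 1.71 kW = 1710 W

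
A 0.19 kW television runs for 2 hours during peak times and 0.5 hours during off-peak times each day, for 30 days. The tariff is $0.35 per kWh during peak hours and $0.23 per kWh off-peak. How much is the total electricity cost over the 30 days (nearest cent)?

$4.65

Peak energy = 0.19 kW × 2 h × 30 = 11.4 kWh
Off-peak energy = 0.19 kW × 0.5 h × 30 = 2.85 kWh
Cost = 11.4 × $0.35 + 2.85 × $0.23 = $3.99 + $0.6555 = $4.65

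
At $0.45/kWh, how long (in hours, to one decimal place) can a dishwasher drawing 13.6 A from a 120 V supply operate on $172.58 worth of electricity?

235.0 h

Power = 13.6 A × 120 V = 1632 W = 1.632 kW
Energy available = $172.58 ÷ $0.45/kWh = 383.5111 kWh
Hours = 383.5111 kWh ÷ 1.632 kW = 235.0 h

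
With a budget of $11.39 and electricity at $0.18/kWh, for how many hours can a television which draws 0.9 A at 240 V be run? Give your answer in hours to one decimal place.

293.0 h

Power = 0.9 A × 240 V = 216 W = 0.216 kW
Energy available = $11.39 ÷ $0.18/kWh = 63.2778 kWh
Hours = 63.2778 kWh ÷ 0.216 kW = 293.0 h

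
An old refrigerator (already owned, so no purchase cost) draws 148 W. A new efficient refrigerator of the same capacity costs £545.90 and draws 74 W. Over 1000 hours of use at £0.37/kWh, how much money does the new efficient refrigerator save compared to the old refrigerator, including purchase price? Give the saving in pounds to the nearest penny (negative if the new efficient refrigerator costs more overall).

old refrigerator: £0.00 + (148/1000) kW × 1000 h × £0.37 = £0.00 + £54.76 = £54.76
new efficient refrigerator: £545.90 + (74/1000) kW × 1000 h × £0.37 = £545.90 + £27.38 = £573.28
Saving = £54.76 − £573.28 = −£518.52

-£518.52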